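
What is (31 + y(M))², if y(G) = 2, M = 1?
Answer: 1089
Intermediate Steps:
(31 + y(M))² = (31 + 2)² = 33² = 1089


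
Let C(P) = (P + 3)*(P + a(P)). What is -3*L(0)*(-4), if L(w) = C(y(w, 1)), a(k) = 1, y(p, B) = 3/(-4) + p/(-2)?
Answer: 27/4 ≈ 6.7500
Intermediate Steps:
y(p, B) = -3/4 - p/2 (y(p, B) = 3*(-1/4) + p*(-1/2) = -3/4 - p/2)
C(P) = (1 + P)*(3 + P) (C(P) = (P + 3)*(P + 1) = (3 + P)*(1 + P) = (1 + P)*(3 + P))
L(w) = (-3/4 - w/2)**2 - 2*w (L(w) = 3 + (-3/4 - w/2)**2 + 4*(-3/4 - w/2) = 3 + (-3/4 - w/2)**2 + (-3 - 2*w) = (-3/4 - w/2)**2 - 2*w)
-3*L(0)*(-4) = -3*(-2*0 + (3 + 2*0)**2/16)*(-4) = -3*(0 + (3 + 0)**2/16)*(-4) = -3*(0 + (1/16)*3**2)*(-4) = -3*(0 + (1/16)*9)*(-4) = -3*(0 + 9/16)*(-4) = -3*9/16*(-4) = -27/16*(-4) = 27/4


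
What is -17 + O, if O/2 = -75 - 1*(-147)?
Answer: 127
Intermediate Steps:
O = 144 (O = 2*(-75 - 1*(-147)) = 2*(-75 + 147) = 2*72 = 144)
-17 + O = -17 + 144 = 127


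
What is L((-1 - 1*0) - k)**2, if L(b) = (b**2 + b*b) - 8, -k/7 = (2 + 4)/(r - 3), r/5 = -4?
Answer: 17791524/279841 ≈ 63.577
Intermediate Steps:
r = -20 (r = 5*(-4) = -20)
k = 42/23 (k = -7*(2 + 4)/(-20 - 3) = -42/(-23) = -42*(-1)/23 = -7*(-6/23) = 42/23 ≈ 1.8261)
L(b) = -8 + 2*b**2 (L(b) = (b**2 + b**2) - 8 = 2*b**2 - 8 = -8 + 2*b**2)
L((-1 - 1*0) - k)**2 = (-8 + 2*((-1 - 1*0) - 1*42/23)**2)**2 = (-8 + 2*((-1 + 0) - 42/23)**2)**2 = (-8 + 2*(-1 - 42/23)**2)**2 = (-8 + 2*(-65/23)**2)**2 = (-8 + 2*(4225/529))**2 = (-8 + 8450/529)**2 = (4218/529)**2 = 17791524/279841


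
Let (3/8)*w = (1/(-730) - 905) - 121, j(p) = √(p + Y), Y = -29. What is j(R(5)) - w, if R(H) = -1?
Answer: 2995924/1095 + I*√30 ≈ 2736.0 + 5.4772*I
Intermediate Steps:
j(p) = √(-29 + p) (j(p) = √(p - 29) = √(-29 + p))
w = -2995924/1095 (w = 8*((1/(-730) - 905) - 121)/3 = 8*((-1/730 - 905) - 121)/3 = 8*(-660651/730 - 121)/3 = (8/3)*(-748981/730) = -2995924/1095 ≈ -2736.0)
j(R(5)) - w = √(-29 - 1) - 1*(-2995924/1095) = √(-30) + 2995924/1095 = I*√30 + 2995924/1095 = 2995924/1095 + I*√30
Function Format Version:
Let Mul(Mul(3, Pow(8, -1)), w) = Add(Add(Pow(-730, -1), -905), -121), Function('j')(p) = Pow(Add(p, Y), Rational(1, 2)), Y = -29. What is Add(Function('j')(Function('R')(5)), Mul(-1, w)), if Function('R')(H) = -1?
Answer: Add(Rational(2995924, 1095), Mul(I, Pow(30, Rational(1, 2)))) ≈ Add(2736.0, Mul(5.4772, I))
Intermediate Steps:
Function('j')(p) = Pow(Add(-29, p), Rational(1, 2)) (Function('j')(p) = Pow(Add(p, -29), Rational(1, 2)) = Pow(Add(-29, p), Rational(1, 2)))
w = Rational(-2995924, 1095) (w = Mul(Rational(8, 3), Add(Add(Pow(-730, -1), -905), -121)) = Mul(Rational(8, 3), Add(Add(Rational(-1, 730), -905), -121)) = Mul(Rational(8, 3), Add(Rational(-660651, 730), -121)) = Mul(Rational(8, 3), Rational(-748981, 730)) = Rational(-2995924, 1095) ≈ -2736.0)
Add(Function('j')(Function('R')(5)), Mul(-1, w)) = Add(Pow(Add(-29, -1), Rational(1, 2)), Mul(-1, Rational(-2995924, 1095))) = Add(Pow(-30, Rational(1, 2)), Rational(2995924, 1095)) = Add(Mul(I, Pow(30, Rational(1, 2))), Rational(2995924, 1095)) = Add(Rational(2995924, 1095), Mul(I, Pow(30, Rational(1, 2))))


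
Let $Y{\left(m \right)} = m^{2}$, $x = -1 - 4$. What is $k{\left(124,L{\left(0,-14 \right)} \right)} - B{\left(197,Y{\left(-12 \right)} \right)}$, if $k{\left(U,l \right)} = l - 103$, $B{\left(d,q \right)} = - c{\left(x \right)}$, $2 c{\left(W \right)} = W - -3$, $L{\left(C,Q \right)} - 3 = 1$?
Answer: $-100$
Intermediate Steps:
$L{\left(C,Q \right)} = 4$ ($L{\left(C,Q \right)} = 3 + 1 = 4$)
$x = -5$
$c{\left(W \right)} = \frac{3}{2} + \frac{W}{2}$ ($c{\left(W \right)} = \frac{W - -3}{2} = \frac{W + 3}{2} = \frac{3 + W}{2} = \frac{3}{2} + \frac{W}{2}$)
$B{\left(d,q \right)} = 1$ ($B{\left(d,q \right)} = - (\frac{3}{2} + \frac{1}{2} \left(-5\right)) = - (\frac{3}{2} - \frac{5}{2}) = \left(-1\right) \left(-1\right) = 1$)
$k{\left(U,l \right)} = -103 + l$
$k{\left(124,L{\left(0,-14 \right)} \right)} - B{\left(197,Y{\left(-12 \right)} \right)} = \left(-103 + 4\right) - 1 = -99 - 1 = -100$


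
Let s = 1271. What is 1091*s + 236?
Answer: 1386897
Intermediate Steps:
1091*s + 236 = 1091*1271 + 236 = 1386661 + 236 = 1386897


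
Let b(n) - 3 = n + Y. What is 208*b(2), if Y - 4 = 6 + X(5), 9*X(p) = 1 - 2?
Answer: 27872/9 ≈ 3096.9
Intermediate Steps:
X(p) = -⅑ (X(p) = (1 - 2)/9 = (⅑)*(-1) = -⅑)
Y = 89/9 (Y = 4 + (6 - ⅑) = 4 + 53/9 = 89/9 ≈ 9.8889)
b(n) = 116/9 + n (b(n) = 3 + (n + 89/9) = 3 + (89/9 + n) = 116/9 + n)
208*b(2) = 208*(116/9 + 2) = 208*(134/9) = 27872/9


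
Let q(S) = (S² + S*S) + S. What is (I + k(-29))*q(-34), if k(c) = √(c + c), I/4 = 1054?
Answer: 9604048 + 2278*I*√58 ≈ 9.604e+6 + 17349.0*I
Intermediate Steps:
I = 4216 (I = 4*1054 = 4216)
q(S) = S + 2*S² (q(S) = (S² + S²) + S = 2*S² + S = S + 2*S²)
k(c) = √2*√c (k(c) = √(2*c) = √2*√c)
(I + k(-29))*q(-34) = (4216 + √2*√(-29))*(-34*(1 + 2*(-34))) = (4216 + √2*(I*√29))*(-34*(1 - 68)) = (4216 + I*√58)*(-34*(-67)) = (4216 + I*√58)*2278 = 9604048 + 2278*I*√58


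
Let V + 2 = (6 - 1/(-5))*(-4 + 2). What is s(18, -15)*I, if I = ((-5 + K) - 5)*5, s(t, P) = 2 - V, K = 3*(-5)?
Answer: -2050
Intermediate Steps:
K = -15
V = -72/5 (V = -2 + (6 - 1/(-5))*(-4 + 2) = -2 + (6 - 1*(-1/5))*(-2) = -2 + (6 + 1/5)*(-2) = -2 + (31/5)*(-2) = -2 - 62/5 = -72/5 ≈ -14.400)
s(t, P) = 82/5 (s(t, P) = 2 - 1*(-72/5) = 2 + 72/5 = 82/5)
I = -125 (I = ((-5 - 15) - 5)*5 = (-20 - 5)*5 = -25*5 = -125)
s(18, -15)*I = (82/5)*(-125) = -2050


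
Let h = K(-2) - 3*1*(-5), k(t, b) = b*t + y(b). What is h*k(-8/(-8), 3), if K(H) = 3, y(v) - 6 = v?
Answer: 216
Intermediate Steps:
y(v) = 6 + v
k(t, b) = 6 + b + b*t (k(t, b) = b*t + (6 + b) = 6 + b + b*t)
h = 18 (h = 3 - 3*1*(-5) = 3 - 3*(-5) = 3 + 15 = 18)
h*k(-8/(-8), 3) = 18*(6 + 3 + 3*(-8/(-8))) = 18*(6 + 3 + 3*(-8*(-⅛))) = 18*(6 + 3 + 3*1) = 18*(6 + 3 + 3) = 18*12 = 216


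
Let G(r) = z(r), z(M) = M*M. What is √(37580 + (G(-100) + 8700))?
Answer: 2*√14070 ≈ 237.23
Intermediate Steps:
z(M) = M²
G(r) = r²
√(37580 + (G(-100) + 8700)) = √(37580 + ((-100)² + 8700)) = √(37580 + (10000 + 8700)) = √(37580 + 18700) = √56280 = 2*√14070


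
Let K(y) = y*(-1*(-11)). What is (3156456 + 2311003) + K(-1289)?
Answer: 5453280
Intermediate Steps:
K(y) = 11*y (K(y) = y*11 = 11*y)
(3156456 + 2311003) + K(-1289) = (3156456 + 2311003) + 11*(-1289) = 5467459 - 14179 = 5453280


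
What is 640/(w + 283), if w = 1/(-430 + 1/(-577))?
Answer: 39697760/17553709 ≈ 2.2615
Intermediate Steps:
w = -577/248111 (w = 1/(-430 - 1/577) = 1/(-248111/577) = -577/248111 ≈ -0.0023256)
640/(w + 283) = 640/(-577/248111 + 283) = 640/(70214836/248111) = (248111/70214836)*640 = 39697760/17553709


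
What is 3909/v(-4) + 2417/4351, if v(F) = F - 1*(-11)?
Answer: 17024978/30457 ≈ 558.98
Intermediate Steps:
v(F) = 11 + F (v(F) = F + 11 = 11 + F)
3909/v(-4) + 2417/4351 = 3909/(11 - 4) + 2417/4351 = 3909/7 + 2417*(1/4351) = 3909*(⅐) + 2417/4351 = 3909/7 + 2417/4351 = 17024978/30457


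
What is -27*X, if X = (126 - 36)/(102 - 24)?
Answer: -405/13 ≈ -31.154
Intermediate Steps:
X = 15/13 (X = 90/78 = 90*(1/78) = 15/13 ≈ 1.1538)
-27*X = -27*15/13 = -405/13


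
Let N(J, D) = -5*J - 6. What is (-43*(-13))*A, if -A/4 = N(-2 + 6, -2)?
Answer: 58136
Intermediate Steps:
N(J, D) = -6 - 5*J
A = 104 (A = -4*(-6 - 5*(-2 + 6)) = -4*(-6 - 5*4) = -4*(-6 - 20) = -4*(-26) = 104)
(-43*(-13))*A = -43*(-13)*104 = 559*104 = 58136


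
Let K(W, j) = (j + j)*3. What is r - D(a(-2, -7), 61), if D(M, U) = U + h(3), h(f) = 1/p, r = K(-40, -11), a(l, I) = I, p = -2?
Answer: -253/2 ≈ -126.50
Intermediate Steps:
K(W, j) = 6*j (K(W, j) = (2*j)*3 = 6*j)
r = -66 (r = 6*(-11) = -66)
h(f) = -½ (h(f) = 1/(-2) = -½)
D(M, U) = -½ + U (D(M, U) = U - ½ = -½ + U)
r - D(a(-2, -7), 61) = -66 - (-½ + 61) = -66 - 1*121/2 = -66 - 121/2 = -253/2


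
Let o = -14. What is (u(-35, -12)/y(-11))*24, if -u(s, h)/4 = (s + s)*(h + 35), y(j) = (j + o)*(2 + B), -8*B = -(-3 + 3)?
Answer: -15456/5 ≈ -3091.2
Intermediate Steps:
B = 0 (B = -(-1)*(-3 + 3)/8 = -(-1)*0/8 = -1/8*0 = 0)
y(j) = -28 + 2*j (y(j) = (j - 14)*(2 + 0) = (-14 + j)*2 = -28 + 2*j)
u(s, h) = -8*s*(35 + h) (u(s, h) = -4*(s + s)*(h + 35) = -4*2*s*(35 + h) = -8*s*(35 + h))
(u(-35, -12)/y(-11))*24 = ((-8*(-35)*(35 - 12))/(-28 + 2*(-11)))*24 = ((-8*(-35)*23)/(-28 - 22))*24 = (6440/(-50))*24 = (6440*(-1/50))*24 = -644/5*24 = -15456/5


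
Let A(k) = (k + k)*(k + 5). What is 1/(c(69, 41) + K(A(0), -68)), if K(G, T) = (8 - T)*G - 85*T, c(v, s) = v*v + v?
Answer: 1/10610 ≈ 9.4251e-5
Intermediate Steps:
c(v, s) = v + v**2 (c(v, s) = v**2 + v = v + v**2)
A(k) = 2*k*(5 + k) (A(k) = (2*k)*(5 + k) = 2*k*(5 + k))
K(G, T) = -85*T + G*(8 - T) (K(G, T) = G*(8 - T) - 85*T = -85*T + G*(8 - T))
1/(c(69, 41) + K(A(0), -68)) = 1/(69*(1 + 69) + (-85*(-68) + 8*(2*0*(5 + 0)) - 1*2*0*(5 + 0)*(-68))) = 1/(69*70 + (5780 + 8*(2*0*5) - 1*2*0*5*(-68))) = 1/(4830 + (5780 + 8*0 - 1*0*(-68))) = 1/(4830 + (5780 + 0 + 0)) = 1/(4830 + 5780) = 1/10610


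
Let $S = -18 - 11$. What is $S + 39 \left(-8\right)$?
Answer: $-341$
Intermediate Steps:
$S = -29$ ($S = -18 - 11 = -29$)
$S + 39 \left(-8\right) = -29 + 39 \left(-8\right) = -29 - 312 = -341$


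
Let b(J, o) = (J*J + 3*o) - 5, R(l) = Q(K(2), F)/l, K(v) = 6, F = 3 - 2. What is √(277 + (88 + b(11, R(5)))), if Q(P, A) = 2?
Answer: √12055/5 ≈ 21.959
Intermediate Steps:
F = 1
R(l) = 2/l
b(J, o) = -5 + J² + 3*o (b(J, o) = (J² + 3*o) - 5 = -5 + J² + 3*o)
√(277 + (88 + b(11, R(5)))) = √(277 + (88 + (-5 + 11² + 3*(2/5)))) = √(277 + (88 + (-5 + 121 + 3*(2*(⅕))))) = √(277 + (88 + (-5 + 121 + 3*(⅖)))) = √(277 + (88 + (-5 + 121 + 6/5))) = √(277 + (88 + 586/5)) = √(277 + 1026/5) = √(2411/5) = √12055/5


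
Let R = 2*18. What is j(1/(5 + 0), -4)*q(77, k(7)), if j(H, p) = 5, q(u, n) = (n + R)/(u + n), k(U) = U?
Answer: 215/84 ≈ 2.5595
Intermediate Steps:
R = 36
q(u, n) = (36 + n)/(n + u) (q(u, n) = (n + 36)/(u + n) = (36 + n)/(n + u))
j(1/(5 + 0), -4)*q(77, k(7)) = 5*((36 + 7)/(7 + 77)) = 5*(43/84) = 215/84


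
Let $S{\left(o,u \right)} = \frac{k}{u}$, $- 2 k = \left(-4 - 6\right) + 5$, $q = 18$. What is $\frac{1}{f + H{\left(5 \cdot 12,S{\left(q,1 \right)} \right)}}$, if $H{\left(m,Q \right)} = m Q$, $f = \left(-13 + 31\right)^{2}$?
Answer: $\frac{1}{474} \approx 0.0021097$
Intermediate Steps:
$k = \frac{5}{2}$ ($k = - \frac{\left(-4 - 6\right) + 5}{2} = - \frac{-10 + 5}{2} = \left(- \frac{1}{2}\right) \left(-5\right) = \frac{5}{2} \approx 2.5$)
$f = 324$ ($f = 18^{2} = 324$)
$S{\left(o,u \right)} = \frac{5}{2 u}$
$H{\left(m,Q \right)} = Q m$
$\frac{1}{f + H{\left(5 \cdot 12,S{\left(q,1 \right)} \right)}} = \frac{1}{324 + \frac{5}{2 \cdot 1} \cdot 5 \cdot 12} = \frac{1}{324 + \frac{5}{2} \cdot 1 \cdot 60} = \frac{1}{324 + \frac{5}{2} \cdot 60} = \frac{1}{324 + 150} = \frac{1}{474}$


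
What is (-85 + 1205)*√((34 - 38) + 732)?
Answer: 2240*√182 ≈ 30219.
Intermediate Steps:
(-85 + 1205)*√((34 - 38) + 732) = 1120*√(-4 + 732) = 1120*√728 = 1120*(2*√182) = 2240*√182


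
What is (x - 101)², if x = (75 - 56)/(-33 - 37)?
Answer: 50253921/4900 ≈ 10256.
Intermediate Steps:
x = -19/70 (x = 19/(-70) = 19*(-1/70) = -19/70 ≈ -0.27143)
(x - 101)² = (-19/70 - 101)² = (-7089/70)² = 50253921/4900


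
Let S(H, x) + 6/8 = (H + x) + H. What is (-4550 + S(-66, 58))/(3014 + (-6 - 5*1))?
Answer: -1423/924 ≈ -1.5400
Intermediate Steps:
S(H, x) = -3/4 + x + 2*H (S(H, x) = -3/4 + ((H + x) + H) = -3/4 + (x + 2*H) = -3/4 + x + 2*H)
(-4550 + S(-66, 58))/(3014 + (-6 - 5*1)) = (-4550 + (-3/4 + 58 + 2*(-66)))/(3014 + (-6 - 5*1)) = (-4550 + (-3/4 + 58 - 132))/(3014 + (-6 - 5)) = (-4550 - 299/4)/(3014 - 11) = -18499/4/3003 = -18499/4*1/3003 = -1423/924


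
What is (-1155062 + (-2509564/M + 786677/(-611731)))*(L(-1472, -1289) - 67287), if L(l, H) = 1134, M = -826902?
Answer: 6441951696518533457257/84306931227 ≈ 7.6411e+10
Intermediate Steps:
(-1155062 + (-2509564/M + 786677/(-611731)))*(L(-1472, -1289) - 67287) = (-1155062 + (-2509564/(-826902) + 786677/(-611731)))*(1134 - 67287) = (-1155062 + (-2509564*(-1/826902) + 786677*(-1/611731)))*(-66153) = (-1155062 + (1254782/413451 - 786677/611731))*(-66153) = (-1155062 + 442336655315/252920793681)*(-66153) = -292138755454107907/252920793681*(-66153) = 6441951696518533457257/84306931227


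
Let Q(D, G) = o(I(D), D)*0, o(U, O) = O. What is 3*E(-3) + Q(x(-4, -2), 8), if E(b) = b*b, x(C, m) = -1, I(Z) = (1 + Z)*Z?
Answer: 27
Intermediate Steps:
I(Z) = Z*(1 + Z)
Q(D, G) = 0 (Q(D, G) = D*0 = 0)
E(b) = b²
3*E(-3) + Q(x(-4, -2), 8) = 3*(-3)² + 0 = 3*9 + 0 = 27 + 0 = 27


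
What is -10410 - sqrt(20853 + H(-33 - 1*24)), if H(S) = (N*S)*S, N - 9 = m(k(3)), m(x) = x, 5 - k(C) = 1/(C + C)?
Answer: -10410 - sqrt(263190)/2 ≈ -10667.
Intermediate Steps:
k(C) = 5 - 1/(2*C) (k(C) = 5 - 1/(C + C) = 5 - 1/(2*C))
N = 83/6 (N = 9 + (5 - 1/2/3) = 9 + (5 - 1/2*1/3) = 9 + (5 - 1/6) = 9 + 29/6 = 83/6 ≈ 13.833)
H(S) = 83*S**2/6 (H(S) = (83*S/6)*S = 83*S**2/6)
-10410 - sqrt(20853 + H(-33 - 1*24)) = -10410 - sqrt(20853 + 83*(-33 - 1*24)**2/6) = -10410 - sqrt(20853 + 83*(-33 - 24)**2/6) = -10410 - sqrt(20853 + (83/6)*(-57)**2) = -10410 - sqrt(20853 + (83/6)*3249) = -10410 - sqrt(20853 + 89889/2) = -10410 - sqrt(131595/2) = -10410 - sqrt(263190)/2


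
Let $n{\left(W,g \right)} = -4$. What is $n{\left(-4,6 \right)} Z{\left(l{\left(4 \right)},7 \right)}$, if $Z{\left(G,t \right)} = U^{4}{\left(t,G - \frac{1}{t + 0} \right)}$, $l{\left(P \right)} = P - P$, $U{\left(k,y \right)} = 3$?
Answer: $-324$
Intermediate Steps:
$l{\left(P \right)} = 0$
$Z{\left(G,t \right)} = 81$ ($Z{\left(G,t \right)} = 3^{4} = 81$)
$n{\left(-4,6 \right)} Z{\left(l{\left(4 \right)},7 \right)} = \left(-4\right) 81 = -324$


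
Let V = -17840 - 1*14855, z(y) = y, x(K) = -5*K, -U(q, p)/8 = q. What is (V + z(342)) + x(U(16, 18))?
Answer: -31713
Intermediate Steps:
U(q, p) = -8*q
V = -32695 (V = -17840 - 14855 = -32695)
(V + z(342)) + x(U(16, 18)) = (-32695 + 342) - (-40)*16 = -32353 - 5*(-128) = -32353 + 640 = -31713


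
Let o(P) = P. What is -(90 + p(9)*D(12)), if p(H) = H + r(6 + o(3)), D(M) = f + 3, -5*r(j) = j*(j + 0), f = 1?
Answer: -306/5 ≈ -61.200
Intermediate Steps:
r(j) = -j²/5 (r(j) = -j*(j + 0)/5 = -j*j/5 = -j²/5)
D(M) = 4 (D(M) = 1 + 3 = 4)
p(H) = -81/5 + H (p(H) = H - (6 + 3)²/5 = H - ⅕*9² = H - ⅕*81 = H - 81/5 = -81/5 + H)
-(90 + p(9)*D(12)) = -(90 + (-81/5 + 9)*4) = -(90 - 36/5*4) = -(90 - 144/5) = -1*306/5 = -306/5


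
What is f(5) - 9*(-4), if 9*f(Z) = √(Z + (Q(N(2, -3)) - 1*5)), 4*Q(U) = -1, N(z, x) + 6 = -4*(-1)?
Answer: 36 + I/18 ≈ 36.0 + 0.055556*I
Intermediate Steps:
N(z, x) = -2 (N(z, x) = -6 - 4*(-1) = -6 + 4 = -2)
Q(U) = -¼ (Q(U) = (¼)*(-1) = -¼)
f(Z) = √(-21/4 + Z)/9 (f(Z) = √(Z + (-¼ - 1*5))/9 = √(Z + (-¼ - 5))/9 = √(Z - 21/4)/9 = √(-21/4 + Z)/9)
f(5) - 9*(-4) = √(-21 + 4*5)/18 - 9*(-4) = √(-21 + 20)/18 + 36 = √(-1)/18 + 36 = I/18 + 36 = 36 + I/18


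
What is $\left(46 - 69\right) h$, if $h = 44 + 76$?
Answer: $-2760$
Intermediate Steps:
$h = 120$
$\left(46 - 69\right) h = \left(46 - 69\right) 120 = \left(-23\right) 120 = -2760$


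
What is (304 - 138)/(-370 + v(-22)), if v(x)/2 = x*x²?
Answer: -83/10833 ≈ -0.0076618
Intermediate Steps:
v(x) = 2*x³ (v(x) = 2*(x*x²) = 2*x³)
(304 - 138)/(-370 + v(-22)) = (304 - 138)/(-370 + 2*(-22)³) = 166/(-370 + 2*(-10648)) = 166/(-370 - 21296) = 166/(-21666) = 166*(-1/21666) = -83/10833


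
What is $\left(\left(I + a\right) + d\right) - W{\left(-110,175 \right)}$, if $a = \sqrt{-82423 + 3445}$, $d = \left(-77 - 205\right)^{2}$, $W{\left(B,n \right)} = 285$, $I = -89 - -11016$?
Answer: $90166 + i \sqrt{78978} \approx 90166.0 + 281.03 i$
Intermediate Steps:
$I = 10927$ ($I = -89 + 11016 = 10927$)
$d = 79524$ ($d = \left(-282\right)^{2} = 79524$)
$a = i \sqrt{78978}$ ($a = \sqrt{-78978} = i \sqrt{78978} \approx 281.03 i$)
$\left(\left(I + a\right) + d\right) - W{\left(-110,175 \right)} = \left(\left(10927 + i \sqrt{78978}\right) + 79524\right) - 285 = \left(90451 + i \sqrt{78978}\right) - 285 = 90166 + i \sqrt{78978}$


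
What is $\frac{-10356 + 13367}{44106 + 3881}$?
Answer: $\frac{3011}{47987} \approx 0.062746$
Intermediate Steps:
$\frac{-10356 + 13367}{44106 + 3881} = \frac{3011}{47987}$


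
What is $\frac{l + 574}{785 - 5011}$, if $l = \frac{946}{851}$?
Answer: $- \frac{244710}{1798163} \approx -0.13609$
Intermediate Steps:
$l = \frac{946}{851}$ ($l = 946 \cdot \frac{1}{851} = \frac{946}{851} \approx 1.1116$)
$\frac{l + 574}{785 - 5011} = \frac{\frac{946}{851} + 574}{785 - 5011} = \frac{489420}{851 \left(-4226\right)} = \frac{489420}{851} \left(- \frac{1}{4226}\right) = - \frac{244710}{1798163}$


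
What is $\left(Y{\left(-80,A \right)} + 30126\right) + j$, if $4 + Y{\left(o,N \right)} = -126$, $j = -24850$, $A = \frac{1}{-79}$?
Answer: $5146$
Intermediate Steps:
$A = - \frac{1}{79} \approx -0.012658$
$Y{\left(o,N \right)} = -130$ ($Y{\left(o,N \right)} = -4 - 126 = -130$)
$\left(Y{\left(-80,A \right)} + 30126\right) + j = \left(-130 + 30126\right) - 24850 = 29996 - 24850 = 5146$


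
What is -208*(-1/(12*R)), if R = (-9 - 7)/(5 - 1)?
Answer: -13/3 ≈ -4.3333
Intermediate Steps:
R = -4 (R = -16/4 = -16*¼ = -4)
-208*(-1/(12*R)) = -208/((-4*(-12))) = -208/48 = -208*1/48 = -13/3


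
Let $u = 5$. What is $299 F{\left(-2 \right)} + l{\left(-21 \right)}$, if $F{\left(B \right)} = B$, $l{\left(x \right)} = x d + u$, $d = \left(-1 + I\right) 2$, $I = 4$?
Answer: $-719$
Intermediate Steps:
$d = 6$ ($d = \left(-1 + 4\right) 2 = 3 \cdot 2 = 6$)
$l{\left(x \right)} = 5 + 6 x$ ($l{\left(x \right)} = x 6 + 5 = 6 x + 5 = 5 + 6 x$)
$299 F{\left(-2 \right)} + l{\left(-21 \right)} = 299 \left(-2\right) + \left(5 + 6 \left(-21\right)\right) = -598 + \left(5 - 126\right) = -598 - 121 = -719$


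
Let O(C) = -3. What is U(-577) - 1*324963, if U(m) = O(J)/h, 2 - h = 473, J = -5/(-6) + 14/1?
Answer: -51019190/157 ≈ -3.2496e+5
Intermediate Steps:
J = 89/6 (J = -5*(-⅙) + 14*1 = ⅚ + 14 = 89/6 ≈ 14.833)
h = -471 (h = 2 - 1*473 = 2 - 473 = -471)
U(m) = 1/157 (U(m) = -3/(-471) = -3*(-1/471) = 1/157)
U(-577) - 1*324963 = 1/157 - 1*324963 = 1/157 - 324963 = -51019190/157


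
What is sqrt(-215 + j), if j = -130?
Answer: I*sqrt(345) ≈ 18.574*I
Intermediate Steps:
sqrt(-215 + j) = sqrt(-215 - 130) = sqrt(-345) = I*sqrt(345)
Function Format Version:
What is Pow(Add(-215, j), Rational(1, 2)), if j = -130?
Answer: Mul(I, Pow(345, Rational(1, 2))) ≈ Mul(18.574, I)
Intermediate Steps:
Pow(Add(-215, j), Rational(1, 2)) = Pow(Add(-215, -130), Rational(1, 2)) = Pow(-345, Rational(1, 2)) = Mul(I, Pow(345, Rational(1, 2)))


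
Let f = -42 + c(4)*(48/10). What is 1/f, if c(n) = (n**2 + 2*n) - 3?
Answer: 5/294 ≈ 0.017007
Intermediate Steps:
c(n) = -3 + n**2 + 2*n
f = 294/5 (f = -42 + (-3 + 4**2 + 2*4)*(48/10) = -42 + (-3 + 16 + 8)*(48*(1/10)) = -42 + 21*(24/5) = -42 + 504/5 = 294/5 ≈ 58.800)
1/f = 1/(294/5) = 5/294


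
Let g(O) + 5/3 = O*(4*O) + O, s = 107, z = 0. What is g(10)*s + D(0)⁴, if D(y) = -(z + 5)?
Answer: 132950/3 ≈ 44317.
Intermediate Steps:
D(y) = -5 (D(y) = -(0 + 5) = -1*5 = -5)
g(O) = -5/3 + O + 4*O² (g(O) = -5/3 + (O*(4*O) + O) = -5/3 + (4*O² + O) = -5/3 + (O + 4*O²) = -5/3 + O + 4*O²)
g(10)*s + D(0)⁴ = (-5/3 + 10 + 4*10²)*107 + (-5)⁴ = (-5/3 + 10 + 4*100)*107 + 625 = (-5/3 + 10 + 400)*107 + 625 = (1225/3)*107 + 625 = 131075/3 + 625 = 132950/3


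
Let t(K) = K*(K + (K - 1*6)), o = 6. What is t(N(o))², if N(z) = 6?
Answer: 1296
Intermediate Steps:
t(K) = K*(-6 + 2*K) (t(K) = K*(K + (K - 6)) = K*(K + (-6 + K)) = K*(-6 + 2*K))
t(N(o))² = (2*6*(-3 + 6))² = (2*6*3)² = 36² = 1296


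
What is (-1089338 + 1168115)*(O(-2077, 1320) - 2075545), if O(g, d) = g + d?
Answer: -163564842654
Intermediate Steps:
O(g, d) = d + g
(-1089338 + 1168115)*(O(-2077, 1320) - 2075545) = (-1089338 + 1168115)*((1320 - 2077) - 2075545) = 78777*(-757 - 2075545) = 78777*(-2076302) = -163564842654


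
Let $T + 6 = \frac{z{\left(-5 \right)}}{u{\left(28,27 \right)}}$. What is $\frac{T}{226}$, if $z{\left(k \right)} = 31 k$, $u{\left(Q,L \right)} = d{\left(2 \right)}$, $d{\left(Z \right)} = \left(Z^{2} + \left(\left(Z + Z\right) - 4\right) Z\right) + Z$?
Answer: $- \frac{191}{1356} \approx -0.14086$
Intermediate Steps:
$d{\left(Z \right)} = Z + Z^{2} + Z \left(-4 + 2 Z\right)$ ($d{\left(Z \right)} = \left(Z^{2} + \left(2 Z - 4\right) Z\right) + Z = \left(Z^{2} + \left(-4 + 2 Z\right) Z\right) + Z = \left(Z^{2} + Z \left(-4 + 2 Z\right)\right) + Z = Z + Z^{2} + Z \left(-4 + 2 Z\right)$)
$u{\left(Q,L \right)} = 6$ ($u{\left(Q,L \right)} = 3 \cdot 2 \left(-1 + 2\right) = 3 \cdot 2 \cdot 1 = 6$)
$T = - \frac{191}{6}$ ($T = -6 + \frac{31 \left(-5\right)}{6} = -6 - \frac{155}{6} = - \frac{191}{6} \approx -31.833$)
$\frac{T}{226} = - \frac{191}{6 \cdot 226} = \left(- \frac{191}{6}\right) \frac{1}{226} = - \frac{191}{1356}$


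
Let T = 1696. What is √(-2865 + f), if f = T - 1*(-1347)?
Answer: √178 ≈ 13.342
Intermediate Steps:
f = 3043 (f = 1696 - 1*(-1347) = 1696 + 1347 = 3043)
√(-2865 + f) = √(-2865 + 3043) = √178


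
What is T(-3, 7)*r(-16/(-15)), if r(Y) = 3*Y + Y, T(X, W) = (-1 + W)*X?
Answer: -384/5 ≈ -76.800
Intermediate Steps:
T(X, W) = X*(-1 + W)
r(Y) = 4*Y
T(-3, 7)*r(-16/(-15)) = (-3*(-1 + 7))*(4*(-16/(-15))) = (-3*6)*(4*(-16*(-1/15))) = -72*16/15 = -18*64/15 = -384/5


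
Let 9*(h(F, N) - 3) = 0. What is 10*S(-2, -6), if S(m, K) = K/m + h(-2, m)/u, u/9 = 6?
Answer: 275/9 ≈ 30.556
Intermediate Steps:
u = 54 (u = 9*6 = 54)
h(F, N) = 3 (h(F, N) = 3 + (1/9)*0 = 3 + 0 = 3)
S(m, K) = 1/18 + K/m (S(m, K) = K/m + 3/54 = K/m + 3*(1/54) = K/m + 1/18 = 1/18 + K/m)
10*S(-2, -6) = 10*((-6 + (1/18)*(-2))/(-2)) = 10*(-(-6 - 1/9)/2) = 10*(-1/2*(-55/9)) = 10*(55/18) = 275/9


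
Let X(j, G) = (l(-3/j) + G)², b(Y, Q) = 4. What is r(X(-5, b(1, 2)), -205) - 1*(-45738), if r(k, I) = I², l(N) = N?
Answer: 87763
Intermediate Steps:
X(j, G) = (G - 3/j)² (X(j, G) = (-3/j + G)² = (G - 3/j)²)
r(X(-5, b(1, 2)), -205) - 1*(-45738) = (-205)² - 1*(-45738) = 42025 + 45738 = 87763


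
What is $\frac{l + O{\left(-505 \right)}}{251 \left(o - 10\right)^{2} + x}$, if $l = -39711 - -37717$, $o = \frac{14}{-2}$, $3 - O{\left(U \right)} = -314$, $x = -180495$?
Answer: $\frac{1677}{107956} \approx 0.015534$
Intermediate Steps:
$O{\left(U \right)} = 317$ ($O{\left(U \right)} = 3 - -314 = 3 + 314 = 317$)
$o = -7$ ($o = 14 \left(- \frac{1}{2}\right) = -7$)
$l = -1994$ ($l = -39711 + 37717 = -1994$)
$\frac{l + O{\left(-505 \right)}}{251 \left(o - 10\right)^{2} + x} = \frac{-1994 + 317}{251 \left(-7 - 10\right)^{2} - 180495} = - \frac{1677}{251 \left(-17\right)^{2} - 180495} = - \frac{1677}{251 \cdot 289 - 180495} = - \frac{1677}{72539 - 180495} = - \frac{1677}{-107956} = \left(-1677\right) \left(- \frac{1}{107956}\right) = \frac{1677}{107956}$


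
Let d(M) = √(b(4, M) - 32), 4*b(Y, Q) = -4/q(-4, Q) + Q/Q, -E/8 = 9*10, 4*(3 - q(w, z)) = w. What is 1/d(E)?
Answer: -I*√2/8 ≈ -0.17678*I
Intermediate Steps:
q(w, z) = 3 - w/4
E = -720 (E = -72*10 = -8*90 = -720)
b(Y, Q) = 0 (b(Y, Q) = (-4/(3 - ¼*(-4)) + Q/Q)/4 = (-4/(3 + 1) + 1)/4 = (-4/4 + 1)/4 = (-4*¼ + 1)/4 = (-1 + 1)/4 = (¼)*0 = 0)
d(M) = 4*I*√2 (d(M) = √(0 - 32) = √(-32) = 4*I*√2)
1/d(E) = 1/(4*I*√2) = -I*√2/8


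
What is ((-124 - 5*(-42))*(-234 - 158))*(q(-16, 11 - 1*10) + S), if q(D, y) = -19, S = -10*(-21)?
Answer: -6438992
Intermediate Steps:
S = 210
((-124 - 5*(-42))*(-234 - 158))*(q(-16, 11 - 1*10) + S) = ((-124 - 5*(-42))*(-234 - 158))*(-19 + 210) = ((-124 + 210)*(-392))*191 = (86*(-392))*191 = -33712*191 = -6438992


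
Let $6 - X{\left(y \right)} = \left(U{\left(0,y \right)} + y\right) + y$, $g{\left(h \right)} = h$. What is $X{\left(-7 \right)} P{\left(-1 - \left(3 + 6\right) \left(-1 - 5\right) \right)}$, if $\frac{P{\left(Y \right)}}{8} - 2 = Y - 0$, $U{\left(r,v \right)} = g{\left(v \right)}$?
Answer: $11880$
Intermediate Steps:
$U{\left(r,v \right)} = v$
$X{\left(y \right)} = 6 - 3 y$ ($X{\left(y \right)} = 6 - \left(\left(y + y\right) + y\right) = 6 - \left(2 y + y\right) = 6 - 3 y$)
$P{\left(Y \right)} = 16 + 8 Y$ ($P{\left(Y \right)} = 16 + 8 \left(Y - 0\right) = 16 + 8 \left(Y + 0\right) = 16 + 8 Y$)
$X{\left(-7 \right)} P{\left(-1 - \left(3 + 6\right) \left(-1 - 5\right) \right)} = \left(6 - -21\right) \left(16 + 8 \left(-1 - \left(3 + 6\right) \left(-1 - 5\right)\right)\right) = \left(6 + 21\right) \left(16 + 8 \left(-1 - 9 \left(-6\right)\right)\right) = 27 \left(16 + 8 \left(-1 - -54\right)\right) = 27 \left(16 + 8 \left(-1 + 54\right)\right) = 27 \left(16 + 8 \cdot 53\right) = 27 \left(16 + 424\right) = 27 \cdot 440 = 11880$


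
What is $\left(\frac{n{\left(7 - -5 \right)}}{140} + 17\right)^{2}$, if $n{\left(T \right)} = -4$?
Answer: $\frac{352836}{1225} \approx 288.03$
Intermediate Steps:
$\left(\frac{n{\left(7 - -5 \right)}}{140} + 17\right)^{2} = \left(- \frac{4}{140} + 17\right)^{2} = \left(\left(-4\right) \frac{1}{140} + 17\right)^{2} = \left(- \frac{1}{35} + 17\right)^{2} = \left(\frac{594}{35}\right)^{2} = \frac{352836}{1225}$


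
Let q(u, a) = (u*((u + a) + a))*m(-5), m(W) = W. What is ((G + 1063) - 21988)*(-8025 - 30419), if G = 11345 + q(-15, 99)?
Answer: -159350380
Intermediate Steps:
q(u, a) = -5*u*(u + 2*a) (q(u, a) = (u*((u + a) + a))*(-5) = (u*((a + u) + a))*(-5) = (u*(u + 2*a))*(-5) = -5*u*(u + 2*a))
G = 25070 (G = 11345 - 5*(-15)*(-15 + 2*99) = 11345 - 5*(-15)*(-15 + 198) = 11345 - 5*(-15)*183 = 11345 + 13725 = 25070)
((G + 1063) - 21988)*(-8025 - 30419) = ((25070 + 1063) - 21988)*(-8025 - 30419) = (26133 - 21988)*(-38444) = 4145*(-38444) = -159350380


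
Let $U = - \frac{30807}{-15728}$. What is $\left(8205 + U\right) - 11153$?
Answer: $- \frac{46335337}{15728} \approx -2946.0$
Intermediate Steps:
$U = \frac{30807}{15728}$ ($U = \left(-30807\right) \left(- \frac{1}{15728}\right) = \frac{30807}{15728} \approx 1.9587$)
$\left(8205 + U\right) - 11153 = \left(8205 + \frac{30807}{15728}\right) - 11153 = \frac{129079047}{15728} - 11153 = - \frac{46335337}{15728}$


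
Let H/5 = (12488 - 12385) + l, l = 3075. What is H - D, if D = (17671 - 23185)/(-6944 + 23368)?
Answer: 130491437/8212 ≈ 15890.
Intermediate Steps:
D = -2757/8212 (D = -5514/16424 = -5514*1/16424 = -2757/8212 ≈ -0.33573)
H = 15890 (H = 5*((12488 - 12385) + 3075) = 5*(103 + 3075) = 5*3178 = 15890)
H - D = 15890 - 1*(-2757/8212) = 15890 + 2757/8212 = 130491437/8212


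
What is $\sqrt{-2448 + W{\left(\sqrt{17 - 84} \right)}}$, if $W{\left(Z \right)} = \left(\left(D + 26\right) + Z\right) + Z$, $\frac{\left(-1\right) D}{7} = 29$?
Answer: $\sqrt{-2625 + 2 i \sqrt{67}} \approx 0.1598 + 51.235 i$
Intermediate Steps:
$D = -203$ ($D = \left(-7\right) 29 = -203$)
$W{\left(Z \right)} = -177 + 2 Z$ ($W{\left(Z \right)} = \left(\left(-203 + 26\right) + Z\right) + Z = \left(-177 + Z\right) + Z = -177 + 2 Z$)
$\sqrt{-2448 + W{\left(\sqrt{17 - 84} \right)}} = \sqrt{-2448 - \left(177 - 2 \sqrt{17 - 84}\right)} = \sqrt{-2448 - \left(177 - 2 \sqrt{-67}\right)} = \sqrt{-2448 - \left(177 - 2 i \sqrt{67}\right)} = \sqrt{-2625 + 2 i \sqrt{67}}$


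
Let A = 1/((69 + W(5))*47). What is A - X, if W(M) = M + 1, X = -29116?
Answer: 102633901/3525 ≈ 29116.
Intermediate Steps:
W(M) = 1 + M
A = 1/3525 (A = 1/((69 + (1 + 5))*47) = 1/((69 + 6)*47) = 1/(75*47) = 1/3525 ≈ 0.00028369)
A - X = 1/3525 - 1*(-29116) = 1/3525 + 29116 = 102633901/3525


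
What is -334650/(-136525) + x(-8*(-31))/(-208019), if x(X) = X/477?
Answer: 1328225338990/541868069043 ≈ 2.4512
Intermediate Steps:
x(X) = X/477 (x(X) = X*(1/477) = X/477)
-334650/(-136525) + x(-8*(-31))/(-208019) = -334650/(-136525) + ((-8*(-31))/477)/(-208019) = -334650*(-1/136525) + ((1/477)*248)*(-1/208019) = 13386/5461 + (248/477)*(-1/208019) = 13386/5461 - 248/99225063 = 1328225338990/541868069043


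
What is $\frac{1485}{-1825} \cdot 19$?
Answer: $- \frac{5643}{365} \approx -15.46$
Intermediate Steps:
$\frac{1485}{-1825} \cdot 19 = 1485 \left(- \frac{1}{1825}\right) 19 = \left(- \frac{297}{365}\right) 19 = - \frac{5643}{365}$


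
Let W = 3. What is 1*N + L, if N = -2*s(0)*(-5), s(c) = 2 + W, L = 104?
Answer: 154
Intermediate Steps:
s(c) = 5 (s(c) = 2 + 3 = 5)
N = 50 (N = -2*5*(-5) = -10*(-5) = 50)
1*N + L = 1*50 + 104 = 50 + 104 = 154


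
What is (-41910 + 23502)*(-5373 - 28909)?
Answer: 631063056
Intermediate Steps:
(-41910 + 23502)*(-5373 - 28909) = -18408*(-34282) = 631063056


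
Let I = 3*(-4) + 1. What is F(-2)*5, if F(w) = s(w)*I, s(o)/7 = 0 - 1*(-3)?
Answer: -1155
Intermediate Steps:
s(o) = 21 (s(o) = 7*(0 - 1*(-3)) = 7*(0 + 3) = 7*3 = 21)
I = -11 (I = -12 + 1 = -11)
F(w) = -231 (F(w) = 21*(-11) = -231)
F(-2)*5 = -231*5 = -1155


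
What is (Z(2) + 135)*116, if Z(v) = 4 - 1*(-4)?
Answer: 16588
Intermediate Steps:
Z(v) = 8 (Z(v) = 4 + 4 = 8)
(Z(2) + 135)*116 = (8 + 135)*116 = 143*116 = 16588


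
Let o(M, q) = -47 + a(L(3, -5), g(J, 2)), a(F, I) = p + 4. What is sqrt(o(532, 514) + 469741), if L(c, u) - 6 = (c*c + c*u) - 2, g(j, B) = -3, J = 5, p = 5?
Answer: sqrt(469703) ≈ 685.35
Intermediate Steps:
L(c, u) = 4 + c**2 + c*u (L(c, u) = 6 + ((c*c + c*u) - 2) = 6 + ((c**2 + c*u) - 2) = 6 + (-2 + c**2 + c*u) = 4 + c**2 + c*u)
a(F, I) = 9 (a(F, I) = 5 + 4 = 9)
o(M, q) = -38 (o(M, q) = -47 + 9 = -38)
sqrt(o(532, 514) + 469741) = sqrt(-38 + 469741) = sqrt(469703)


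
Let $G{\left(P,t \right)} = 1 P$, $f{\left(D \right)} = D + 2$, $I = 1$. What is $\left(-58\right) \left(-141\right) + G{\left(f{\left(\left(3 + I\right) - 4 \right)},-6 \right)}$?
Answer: $8180$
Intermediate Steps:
$f{\left(D \right)} = 2 + D$
$G{\left(P,t \right)} = P$
$\left(-58\right) \left(-141\right) + G{\left(f{\left(\left(3 + I\right) - 4 \right)},-6 \right)} = \left(-58\right) \left(-141\right) + \left(2 + \left(\left(3 + 1\right) - 4\right)\right) = 8178 + \left(2 + \left(4 - 4\right)\right) = 8178 + \left(2 + 0\right) = 8178 + 2 = 8180$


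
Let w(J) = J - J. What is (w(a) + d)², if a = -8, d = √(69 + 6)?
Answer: 75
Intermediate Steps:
d = 5*√3 (d = √75 = 5*√3 ≈ 8.6602)
w(J) = 0
(w(a) + d)² = (0 + 5*√3)² = (5*√3)² = 75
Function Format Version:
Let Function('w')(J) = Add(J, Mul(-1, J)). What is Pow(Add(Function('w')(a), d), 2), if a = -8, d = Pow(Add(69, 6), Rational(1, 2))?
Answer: 75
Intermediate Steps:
d = Mul(5, Pow(3, Rational(1, 2))) (d = Pow(75, Rational(1, 2)) = Mul(5, Pow(3, Rational(1, 2))) ≈ 8.6602)
Function('w')(J) = 0
Pow(Add(Function('w')(a), d), 2) = Pow(Add(0, Mul(5, Pow(3, Rational(1, 2)))), 2) = Pow(Mul(5, Pow(3, Rational(1, 2))), 2) = 75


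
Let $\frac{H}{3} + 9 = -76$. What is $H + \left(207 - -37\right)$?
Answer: $-11$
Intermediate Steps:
$H = -255$ ($H = -27 + 3 \left(-76\right) = -27 - 228 = -255$)
$H + \left(207 - -37\right) = -255 + \left(207 - -37\right) = -255 + \left(207 + 37\right) = -255 + 244 = -11$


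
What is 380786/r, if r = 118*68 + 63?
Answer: 380786/8087 ≈ 47.086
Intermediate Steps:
r = 8087 (r = 8024 + 63 = 8087)
380786/r = 380786/8087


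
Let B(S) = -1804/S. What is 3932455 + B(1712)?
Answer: 1683090289/428 ≈ 3.9325e+6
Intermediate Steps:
3932455 + B(1712) = 3932455 - 1804/1712 = 3932455 - 1804*1/1712 = 3932455 - 451/428 = 1683090289/428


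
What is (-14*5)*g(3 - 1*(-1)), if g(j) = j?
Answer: -280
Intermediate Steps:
(-14*5)*g(3 - 1*(-1)) = (-14*5)*(3 - 1*(-1)) = -70*(3 + 1) = -70*4 = -280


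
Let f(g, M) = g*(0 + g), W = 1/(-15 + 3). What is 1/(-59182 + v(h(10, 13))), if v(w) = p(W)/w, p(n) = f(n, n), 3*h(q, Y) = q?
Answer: -480/28407359 ≈ -1.6897e-5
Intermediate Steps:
h(q, Y) = q/3
W = -1/12 (W = 1/(-12) = -1/12 ≈ -0.083333)
f(g, M) = g**2 (f(g, M) = g*g = g**2)
p(n) = n**2
v(w) = 1/(144*w) (v(w) = (-1/12)**2/w = 1/(144*w))
1/(-59182 + v(h(10, 13))) = 1/(-59182 + 1/(144*(((1/3)*10)))) = 1/(-59182 + 1/(144*(10/3))) = 1/(-59182 + (1/144)*(3/10)) = 1/(-59182 + 1/480) = 1/(-28407359/480) = -480/28407359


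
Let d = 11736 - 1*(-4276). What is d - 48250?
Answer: -32238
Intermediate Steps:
d = 16012 (d = 11736 + 4276 = 16012)
d - 48250 = 16012 - 48250 = -32238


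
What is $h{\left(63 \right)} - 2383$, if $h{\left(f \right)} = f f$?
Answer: $1586$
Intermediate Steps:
$h{\left(f \right)} = f^{2}$
$h{\left(63 \right)} - 2383 = 63^{2} - 2383 = 3969 - 2383 = 1586$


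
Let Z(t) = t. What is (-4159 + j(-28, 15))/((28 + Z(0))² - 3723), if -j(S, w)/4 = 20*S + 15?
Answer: 1979/2939 ≈ 0.67336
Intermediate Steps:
j(S, w) = -60 - 80*S (j(S, w) = -4*(20*S + 15) = -4*(15 + 20*S) = -60 - 80*S)
(-4159 + j(-28, 15))/((28 + Z(0))² - 3723) = (-4159 + (-60 - 80*(-28)))/((28 + 0)² - 3723) = (-4159 + (-60 + 2240))/(28² - 3723) = (-4159 + 2180)/(784 - 3723) = -1979/(-2939) = -1979*(-1/2939) = 1979/2939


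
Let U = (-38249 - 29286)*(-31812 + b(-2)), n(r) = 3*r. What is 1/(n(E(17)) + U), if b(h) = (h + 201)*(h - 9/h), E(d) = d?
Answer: 2/4229649617 ≈ 4.7285e-10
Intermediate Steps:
b(h) = (201 + h)*(h - 9/h)
U = 4229649515/2 (U = (-38249 - 29286)*(-31812 + (-9 + (-2)**2 - 1809/(-2) + 201*(-2))) = -67535*(-31812 + (-9 + 4 - 1809*(-1/2) - 402)) = -67535*(-31812 + (-9 + 4 + 1809/2 - 402)) = -67535*(-31812 + 995/2) = -67535*(-62629/2) = 4229649515/2 ≈ 2.1148e+9)
1/(n(E(17)) + U) = 1/(3*17 + 4229649515/2) = 1/(51 + 4229649515/2) = 1/(4229649617/2) = 2/4229649617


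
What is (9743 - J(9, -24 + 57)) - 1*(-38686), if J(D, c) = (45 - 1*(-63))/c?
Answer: 532683/11 ≈ 48426.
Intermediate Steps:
J(D, c) = 108/c (J(D, c) = (45 + 63)/c = 108/c)
(9743 - J(9, -24 + 57)) - 1*(-38686) = (9743 - 108/(-24 + 57)) - 1*(-38686) = (9743 - 108/33) + 38686 = (9743 - 1*36/11) + 38686 = (9743 - 36/11) + 38686 = 107137/11 + 38686 = 532683/11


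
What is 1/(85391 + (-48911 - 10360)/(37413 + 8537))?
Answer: 45950/3923657179 ≈ 1.1711e-5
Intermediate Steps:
1/(85391 + (-48911 - 10360)/(37413 + 8537)) = 1/(85391 - 59271/45950) = 1/(3923657179/45950) = 45950/3923657179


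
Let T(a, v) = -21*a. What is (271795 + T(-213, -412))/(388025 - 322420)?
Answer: 276268/65605 ≈ 4.2111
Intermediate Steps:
(271795 + T(-213, -412))/(388025 - 322420) = (271795 - 21*(-213))/(388025 - 322420) = (271795 + 4473)/65605 = 276268*(1/65605) = 276268/65605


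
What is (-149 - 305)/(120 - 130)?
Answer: 227/5 ≈ 45.400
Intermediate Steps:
(-149 - 305)/(120 - 130) = -454/(-10) = -454*(-⅒) = 227/5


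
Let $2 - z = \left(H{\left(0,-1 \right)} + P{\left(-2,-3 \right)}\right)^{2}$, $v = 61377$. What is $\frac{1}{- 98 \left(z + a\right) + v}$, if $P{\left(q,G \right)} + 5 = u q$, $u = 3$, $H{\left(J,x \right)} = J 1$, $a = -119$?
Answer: $\frac{1}{84701} \approx 1.1806 \cdot 10^{-5}$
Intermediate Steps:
$H{\left(J,x \right)} = J$
$P{\left(q,G \right)} = -5 + 3 q$
$z = -119$ ($z = 2 - \left(0 + \left(-5 + 3 \left(-2\right)\right)\right)^{2} = 2 - \left(0 - 11\right)^{2} = 2 - \left(-11\right)^{2} = 2 - 121 = -119$)
$\frac{1}{- 98 \left(z + a\right) + v} = \frac{1}{- 98 \left(-119 - 119\right) + 61377} = \frac{1}{\left(-98\right) \left(-238\right) + 61377} = \frac{1}{23324 + 61377} = \frac{1}{84701}$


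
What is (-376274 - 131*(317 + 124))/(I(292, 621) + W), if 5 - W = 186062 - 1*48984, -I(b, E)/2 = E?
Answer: 86809/27663 ≈ 3.1381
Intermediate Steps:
I(b, E) = -2*E
W = -137073 (W = 5 - (186062 - 1*48984) = 5 - (186062 - 48984) = 5 - 1*137078 = 5 - 137078 = -137073)
(-376274 - 131*(317 + 124))/(I(292, 621) + W) = (-376274 - 131*(317 + 124))/(-2*621 - 137073) = (-376274 - 131*441)/(-1242 - 137073) = (-376274 - 57771)/(-138315) = -434045*(-1/138315) = 86809/27663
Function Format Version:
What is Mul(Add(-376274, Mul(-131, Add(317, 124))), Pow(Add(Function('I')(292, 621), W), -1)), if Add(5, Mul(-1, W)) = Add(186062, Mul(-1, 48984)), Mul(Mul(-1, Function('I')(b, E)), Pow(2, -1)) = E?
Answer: Rational(86809, 27663) ≈ 3.1381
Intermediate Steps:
Function('I')(b, E) = Mul(-2, E)
W = -137073 (W = Add(5, Mul(-1, Add(186062, Mul(-1, 48984)))) = Add(5, Mul(-1, Add(186062, -48984))) = Add(5, Mul(-1, 137078)) = Add(5, -137078) = -137073)
Mul(Add(-376274, Mul(-131, Add(317, 124))), Pow(Add(Function('I')(292, 621), W), -1)) = Mul(Add(-376274, Mul(-131, Add(317, 124))), Pow(Add(Mul(-2, 621), -137073), -1)) = Mul(Add(-376274, Mul(-131, 441)), Pow(Add(-1242, -137073), -1)) = Mul(Add(-376274, -57771), Pow(-138315, -1)) = Mul(-434045, Rational(-1, 138315)) = Rational(86809, 27663)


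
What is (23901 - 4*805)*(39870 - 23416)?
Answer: 340285174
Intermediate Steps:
(23901 - 4*805)*(39870 - 23416) = (23901 - 3220)*16454 = 20681*16454 = 340285174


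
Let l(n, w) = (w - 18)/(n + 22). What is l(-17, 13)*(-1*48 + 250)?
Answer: -202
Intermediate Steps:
l(n, w) = (-18 + w)/(22 + n)
l(-17, 13)*(-1*48 + 250) = ((-18 + 13)/(22 - 17))*(-1*48 + 250) = (-5/5)*(-48 + 250) = ((1/5)*(-5))*202 = -1*202 = -202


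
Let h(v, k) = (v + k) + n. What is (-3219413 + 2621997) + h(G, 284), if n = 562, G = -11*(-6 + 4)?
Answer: -596548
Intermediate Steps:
G = 22 (G = -11*(-2) = 22)
h(v, k) = 562 + k + v (h(v, k) = (v + k) + 562 = (k + v) + 562 = 562 + k + v)
(-3219413 + 2621997) + h(G, 284) = (-3219413 + 2621997) + (562 + 284 + 22) = -597416 + 868 = -596548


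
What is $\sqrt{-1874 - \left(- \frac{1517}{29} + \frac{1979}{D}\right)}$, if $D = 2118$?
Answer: $\frac{i \sqrt{6876144560886}}{61422} \approx 42.692 i$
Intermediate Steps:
$\sqrt{-1874 - \left(- \frac{1517}{29} + \frac{1979}{D}\right)} = \sqrt{-1874 - \left(- \frac{1517}{29} + \frac{1979}{2118}\right)} = \sqrt{-1874 - - \frac{3155615}{61422}} = \sqrt{-1874 + \left(\frac{1517}{29} - \frac{1979}{2118}\right)} = \sqrt{-1874 + \frac{3155615}{61422}} = \sqrt{- \frac{111949213}{61422}} = \frac{i \sqrt{6876144560886}}{61422}$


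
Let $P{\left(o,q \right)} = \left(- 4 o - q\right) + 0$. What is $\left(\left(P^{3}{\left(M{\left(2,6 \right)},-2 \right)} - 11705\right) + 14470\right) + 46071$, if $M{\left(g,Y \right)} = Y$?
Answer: $38188$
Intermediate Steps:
$P{\left(o,q \right)} = - q - 4 o$ ($P{\left(o,q \right)} = \left(- q - 4 o\right) + 0 = - q - 4 o$)
$\left(\left(P^{3}{\left(M{\left(2,6 \right)},-2 \right)} - 11705\right) + 14470\right) + 46071 = \left(\left(\left(\left(-1\right) \left(-2\right) - 24\right)^{3} - 11705\right) + 14470\right) + 46071 = \left(\left(\left(2 - 24\right)^{3} - 11705\right) + 14470\right) + 46071 = \left(\left(\left(-22\right)^{3} - 11705\right) + 14470\right) + 46071 = \left(\left(-10648 - 11705\right) + 14470\right) + 46071 = \left(-22353 + 14470\right) + 46071 = -7883 + 46071 = 38188$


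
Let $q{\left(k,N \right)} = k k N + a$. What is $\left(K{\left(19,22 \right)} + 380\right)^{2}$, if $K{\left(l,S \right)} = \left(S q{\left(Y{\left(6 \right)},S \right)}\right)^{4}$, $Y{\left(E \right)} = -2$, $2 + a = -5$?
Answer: $101686101550752267789601936$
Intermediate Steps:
$a = -7$ ($a = -2 - 5 = -7$)
$q{\left(k,N \right)} = -7 + N k^{2}$ ($q{\left(k,N \right)} = k k N - 7 = k^{2} N - 7 = N k^{2} - 7 = -7 + N k^{2}$)
$K{\left(l,S \right)} = S^{4} \left(-7 + 4 S\right)^{4}$ ($K{\left(l,S \right)} = \left(S \left(-7 + S \left(-2\right)^{2}\right)\right)^{4} = \left(S \left(-7 + S 4\right)\right)^{4} = \left(S \left(-7 + 4 S\right)\right)^{4} = S^{4} \left(-7 + 4 S\right)^{4}$)
$\left(K{\left(19,22 \right)} + 380\right)^{2} = \left(22^{4} \left(-7 + 4 \cdot 22\right)^{4} + 380\right)^{2} = \left(234256 \left(-7 + 88\right)^{4} + 380\right)^{2} = \left(234256 \cdot 81^{4} + 380\right)^{2} = \left(234256 \cdot 43046721 + 380\right)^{2} = \left(10083952674576 + 380\right)^{2} = 10083952674956^{2} = 101686101550752267789601936$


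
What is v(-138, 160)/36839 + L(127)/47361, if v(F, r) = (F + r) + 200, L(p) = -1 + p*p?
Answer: 201551178/581577293 ≈ 0.34656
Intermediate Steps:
L(p) = -1 + p²
v(F, r) = 200 + F + r
v(-138, 160)/36839 + L(127)/47361 = (200 - 138 + 160)/36839 + (-1 + 127²)/47361 = 222*(1/36839) + (-1 + 16129)*(1/47361) = 222/36839 + 16128*(1/47361) = 222/36839 + 5376/15787 = 201551178/581577293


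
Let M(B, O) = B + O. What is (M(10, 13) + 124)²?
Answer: 21609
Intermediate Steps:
(M(10, 13) + 124)² = ((10 + 13) + 124)² = (23 + 124)² = 147² = 21609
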